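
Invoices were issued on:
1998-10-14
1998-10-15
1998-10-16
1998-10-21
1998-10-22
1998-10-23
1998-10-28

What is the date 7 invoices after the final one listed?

The gap pattern 1, 1, 5, 1, 1, 5 repeats every 3 events.
These are the Wednesdays, Thursdays and Fridays of each week.
Next Thursday: 1998-10-29.
Next Friday: 1998-10-30.
The following Wednesday is 1998-11-04.
The following Thursday is 1998-11-05.
The following Friday is 1998-11-06.
Next Wednesday: 1998-11-11.
Next Thursday: 1998-11-12.

1998-11-12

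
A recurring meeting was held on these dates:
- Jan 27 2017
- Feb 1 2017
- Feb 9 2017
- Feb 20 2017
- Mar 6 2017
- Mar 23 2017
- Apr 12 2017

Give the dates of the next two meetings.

May 5 2017, May 31 2017

The spacing grows by 3 each time: 5, 8, 11, 14, 17, 20 days.
Next gap: 23 days. Apr 12 2017 + 23 days = May 5 2017.
Next gap: 26 days. May 5 2017 + 26 days = May 31 2017.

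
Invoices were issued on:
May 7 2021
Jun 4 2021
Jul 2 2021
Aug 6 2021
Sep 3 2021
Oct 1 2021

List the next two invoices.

Nov 5 2021, Dec 3 2021

All dates are Fridays, 28, 28, 35, 28, 28 days apart.
Specifically, the 1st Friday of each month.
November 2021 — 1st Friday is Nov 5 2021.
1st Friday of December 2021: Dec 3 2021.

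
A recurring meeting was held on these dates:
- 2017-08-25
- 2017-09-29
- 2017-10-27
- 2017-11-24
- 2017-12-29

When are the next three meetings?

2018-01-26, 2018-02-23, 2018-03-30

Every date is a Friday; gaps 35, 28, 28, 35 days.
Each is the last Friday of its month (at least one falls on the 29th or later, ruling out '4th Friday').
January 2018 ends with Friday 2018-01-26.
Last Friday of February 2018: 2018-02-23.
Last Friday of March 2018: 2018-03-30.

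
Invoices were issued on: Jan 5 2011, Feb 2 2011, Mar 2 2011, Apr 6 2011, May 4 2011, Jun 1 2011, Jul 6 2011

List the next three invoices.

Gaps: 28, 28, 35, 28, 28, 35 days — a mix of 28 and 35. Every date is a Wednesday.
Each is the 1st Wednesday of its month.
August 2011 — 1st Wednesday is Aug 3 2011.
1st Wednesday of September 2011: Sep 7 2011.
1st Wednesday of October 2011: Oct 5 2011.

Aug 3 2011, Sep 7 2011, Oct 5 2011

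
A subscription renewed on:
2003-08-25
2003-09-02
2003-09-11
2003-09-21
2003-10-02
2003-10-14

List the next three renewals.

2003-10-27, 2003-11-10, 2003-11-25

Intervals are 8, 9, 10, 11, 12 days — an arithmetic progression with common difference 1.
Next gap: 13 days. 2003-10-14 + 13 days = 2003-10-27.
Next gap: 14 days. 2003-10-27 + 14 days = 2003-11-10.
Next gap: 15 days. 2003-11-10 + 15 days = 2003-11-25.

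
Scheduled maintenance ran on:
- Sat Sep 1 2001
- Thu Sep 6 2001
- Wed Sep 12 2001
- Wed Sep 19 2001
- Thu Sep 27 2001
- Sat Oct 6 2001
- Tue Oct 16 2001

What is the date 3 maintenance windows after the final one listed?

The spacing grows by 1 each time: 5, 6, 7, 8, 9, 10 days.
Next gap: 11 days. Tue Oct 16 2001 + 11 days = Sat Oct 27 2001.
Next gap: 12 days. Sat Oct 27 2001 + 12 days = Thu Nov 8 2001.
Next gap: 13 days. Thu Nov 8 2001 + 13 days = Wed Nov 21 2001.

Wed Nov 21 2001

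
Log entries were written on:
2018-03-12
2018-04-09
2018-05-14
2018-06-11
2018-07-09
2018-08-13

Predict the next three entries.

All dates are Mondays, 28, 35, 28, 28, 35 days apart.
Specifically, the 2nd Monday of each month.
September 2018 — 2nd Monday is 2018-09-10.
2nd Monday of October 2018: 2018-10-08.
November 2018 — 2nd Monday is 2018-11-12.

2018-09-10, 2018-10-08, 2018-11-12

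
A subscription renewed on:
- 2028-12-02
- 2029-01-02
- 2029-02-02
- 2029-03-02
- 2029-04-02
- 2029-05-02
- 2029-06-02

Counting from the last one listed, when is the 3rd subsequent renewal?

2029-09-02

The day-of-month is always 2 (31, 31, 28, 31, 30, 31 days between events).
So this recurs on the 2nd of each month.
Next: July 2029 → 2029-07-02.
Next: August 2029 → 2029-08-02.
Next: September 2029 → 2029-09-02.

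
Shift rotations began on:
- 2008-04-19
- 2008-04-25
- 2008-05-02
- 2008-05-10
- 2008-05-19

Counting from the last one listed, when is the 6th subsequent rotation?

The spacing grows by 1 each time: 6, 7, 8, 9 days.
Next gap: 10 days. 2008-05-19 + 10 days = 2008-05-29.
Next gap: 11 days. 2008-05-29 + 11 days = 2008-06-09.
Next gap: 12 days. 2008-06-09 + 12 days = 2008-06-21.
Next gap: 13 days. 2008-06-21 + 13 days = 2008-07-04.
Next gap: 14 days. 2008-07-04 + 14 days = 2008-07-18.
Next gap: 15 days. 2008-07-18 + 15 days = 2008-08-02.

2008-08-02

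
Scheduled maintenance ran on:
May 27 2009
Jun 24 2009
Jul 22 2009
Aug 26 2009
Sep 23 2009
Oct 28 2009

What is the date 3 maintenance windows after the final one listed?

Jan 27 2010

Gaps: 28, 28, 35, 28, 35 days — a mix of 28 and 35. Every date is a Wednesday.
Each is the 4th Wednesday of its month.
4th Wednesday of November 2009: Nov 25 2009.
December 2009 — 4th Wednesday is Dec 23 2009.
4th Wednesday of January 2010: Jan 27 2010.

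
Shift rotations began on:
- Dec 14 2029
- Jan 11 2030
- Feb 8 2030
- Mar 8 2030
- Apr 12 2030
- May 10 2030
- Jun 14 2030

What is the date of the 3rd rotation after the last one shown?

Gaps: 28, 28, 28, 35, 28, 35 days — a mix of 28 and 35. Every date is a Friday.
Each is the 2nd Friday of its month.
2nd Friday of July 2030: Jul 12 2030.
August 2030 — 2nd Friday is Aug 9 2030.
September 2030 — 2nd Friday is Sep 13 2030.

Sep 13 2030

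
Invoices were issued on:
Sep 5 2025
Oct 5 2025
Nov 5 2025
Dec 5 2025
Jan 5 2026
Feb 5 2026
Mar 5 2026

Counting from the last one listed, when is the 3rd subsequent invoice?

Each date is the 5th; the gaps (30, 31, 30, 31, 31, 28) track the month lengths.
The rule is the 5th of each month.
April 2026: Apr 5 2026.
Next: May 2026 → May 5 2026.
June 2026: Jun 5 2026.

Jun 5 2026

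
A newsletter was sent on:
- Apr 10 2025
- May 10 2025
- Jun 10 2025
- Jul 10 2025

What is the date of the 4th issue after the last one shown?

Nov 10 2025

The day-of-month is always 10 (30, 31, 30 days between events).
So this recurs on the 10th of each month.
August 2025: Aug 10 2025.
September 2025: Sep 10 2025.
October 2025: Oct 10 2025.
Next: November 2025 → Nov 10 2025.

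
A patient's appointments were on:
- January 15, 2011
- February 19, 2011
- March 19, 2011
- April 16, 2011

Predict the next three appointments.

May 21, 2011; June 18, 2011; July 16, 2011

Gaps: 35, 28, 28 days — a mix of 28 and 35. Every date is a Saturday.
Each is the 3rd Saturday of its month.
3rd Saturday of May 2011: May 21, 2011.
June 2011 — 3rd Saturday is June 18, 2011.
July 2011 — 3rd Saturday is July 16, 2011.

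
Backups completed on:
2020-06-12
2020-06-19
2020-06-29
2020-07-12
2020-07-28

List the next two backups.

2020-08-16, 2020-09-07

Intervals are 7, 10, 13, 16 days — an arithmetic progression with common difference 3.
Next gap: 19 days. 2020-07-28 + 19 days = 2020-08-16.
Next gap: 22 days. 2020-08-16 + 22 days = 2020-09-07.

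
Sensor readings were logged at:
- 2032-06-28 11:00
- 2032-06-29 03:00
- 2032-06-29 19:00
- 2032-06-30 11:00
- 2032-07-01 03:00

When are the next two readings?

2032-07-01 19:00, 2032-07-02 11:00

Gaps: 16, 16, 16, 16 hours — each event is 16 hours after the previous one.
2032-07-01 03:00 + 16 h = 2032-07-01 19:00.
2032-07-01 19:00 + 16 h = 2032-07-02 11:00.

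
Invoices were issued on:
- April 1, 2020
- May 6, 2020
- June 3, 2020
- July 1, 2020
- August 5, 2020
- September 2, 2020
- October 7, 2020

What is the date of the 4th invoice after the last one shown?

February 3, 2021

These are Wednesdays at 28- or 35-day spacing (35, 28, 28, 35, 28, 35).
The pattern: 1st Wednesday of the month.
1st Wednesday of November 2020: November 4, 2020.
1st Wednesday of December 2020: December 2, 2020.
January 2021 — 1st Wednesday is January 6, 2021.
February 2021 — 1st Wednesday is February 3, 2021.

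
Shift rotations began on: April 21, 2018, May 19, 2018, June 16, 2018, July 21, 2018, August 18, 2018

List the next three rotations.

September 15, 2018; October 20, 2018; November 17, 2018

These are Saturdays at 28- or 35-day spacing (28, 28, 35, 28).
The pattern: 3rd Saturday of the month.
3rd Saturday of September 2018: September 15, 2018.
3rd Saturday of October 2018: October 20, 2018.
November 2018 — 3rd Saturday is November 17, 2018.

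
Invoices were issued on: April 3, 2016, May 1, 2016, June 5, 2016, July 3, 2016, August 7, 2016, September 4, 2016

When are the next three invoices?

All dates are Sundays, 28, 35, 28, 35, 28 days apart.
Specifically, the 1st Sunday of each month.
1st Sunday of October 2016: October 2, 2016.
1st Sunday of November 2016: November 6, 2016.
December 2016 — 1st Sunday is December 4, 2016.

October 2, 2016; November 6, 2016; December 4, 2016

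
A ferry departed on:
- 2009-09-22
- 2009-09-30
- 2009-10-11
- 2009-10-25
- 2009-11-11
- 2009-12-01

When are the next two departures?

2009-12-24, 2010-01-19

Gaps: 8, 11, 14, 17, 20 days — each gap is 3 larger than the previous one.
Next gap: 23 days. 2009-12-01 + 23 days = 2009-12-24.
Next gap: 26 days. 2009-12-24 + 26 days = 2010-01-19.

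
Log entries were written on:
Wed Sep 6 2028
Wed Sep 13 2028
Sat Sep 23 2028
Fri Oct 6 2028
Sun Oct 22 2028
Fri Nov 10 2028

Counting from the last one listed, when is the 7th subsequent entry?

Fri Jun 15 2029

Gaps: 7, 10, 13, 16, 19 days — each gap is 3 larger than the previous one.
Next gap: 22 days. Fri Nov 10 2028 + 22 days = Sat Dec 2 2028.
Next gap: 25 days. Sat Dec 2 2028 + 25 days = Wed Dec 27 2028.
Next gap: 28 days. Wed Dec 27 2028 + 28 days = Wed Jan 24 2029.
Next gap: 31 days. Wed Jan 24 2029 + 31 days = Sat Feb 24 2029.
Next gap: 34 days. Sat Feb 24 2029 + 34 days = Fri Mar 30 2029.
Next gap: 37 days. Fri Mar 30 2029 + 37 days = Sun May 6 2029.
Next gap: 40 days. Sun May 6 2029 + 40 days = Fri Jun 15 2029.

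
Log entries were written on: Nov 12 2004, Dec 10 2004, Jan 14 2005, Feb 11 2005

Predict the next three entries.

These are Fridays at 28- or 35-day spacing (28, 35, 28).
The pattern: 2nd Friday of the month.
March 2005 — 2nd Friday is Mar 11 2005.
2nd Friday of April 2005: Apr 8 2005.
2nd Friday of May 2005: May 13 2005.

Mar 11 2005, Apr 8 2005, May 13 2005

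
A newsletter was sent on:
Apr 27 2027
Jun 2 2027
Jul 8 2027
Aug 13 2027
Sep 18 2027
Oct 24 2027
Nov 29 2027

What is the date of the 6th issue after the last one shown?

Gaps between consecutive events: 36, 36, 36, 36, 36, 36 days — a constant 36-day interval.
Nov 29 2027 + 36 days = Jan 4 2028.
Jan 4 2028 + 36 days = Feb 9 2028.
Feb 9 2028 + 36 days = Mar 16 2028.
Mar 16 2028 + 36 days = Apr 21 2028.
Apr 21 2028 + 36 days = May 27 2028.
May 27 2028 + 36 days = Jul 2 2028.

Jul 2 2028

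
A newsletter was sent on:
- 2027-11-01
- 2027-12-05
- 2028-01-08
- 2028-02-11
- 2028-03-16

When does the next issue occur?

2028-04-19

Every event comes 34 days after the last (34, 34, 34, 34).
2028-03-16 + 34 days = 2028-04-19.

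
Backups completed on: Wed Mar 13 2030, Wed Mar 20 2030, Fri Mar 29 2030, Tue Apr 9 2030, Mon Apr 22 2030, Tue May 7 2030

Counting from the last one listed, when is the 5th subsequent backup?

Tue Aug 20 2030

Gaps: 7, 9, 11, 13, 15 days — each gap is 2 larger than the previous one.
Next gap: 17 days. Tue May 7 2030 + 17 days = Fri May 24 2030.
Next gap: 19 days. Fri May 24 2030 + 19 days = Wed Jun 12 2030.
Next gap: 21 days. Wed Jun 12 2030 + 21 days = Wed Jul 3 2030.
Next gap: 23 days. Wed Jul 3 2030 + 23 days = Fri Jul 26 2030.
Next gap: 25 days. Fri Jul 26 2030 + 25 days = Tue Aug 20 2030.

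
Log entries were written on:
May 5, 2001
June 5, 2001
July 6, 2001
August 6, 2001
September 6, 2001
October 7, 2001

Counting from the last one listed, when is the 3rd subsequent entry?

January 8, 2002

The spacing is 31, 31, 31, 31, 31 days — always 31 days.
October 7, 2001 + 31 days = November 7, 2001.
November 7, 2001 + 31 days = December 8, 2001.
December 8, 2001 + 31 days = January 8, 2002.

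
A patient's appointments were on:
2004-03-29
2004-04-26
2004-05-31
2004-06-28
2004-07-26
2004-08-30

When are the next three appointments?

2004-09-27, 2004-10-25, 2004-11-29

These are Mondays with 28, 35, 28, 28, 35-day gaps.
Each is the final Monday of its month — 2004-03-29 is past the 28th, so '4th Monday' doesn't fit.
Last Monday of September 2004: 2004-09-27.
Last Monday of October 2004: 2004-10-25.
Last Monday of November 2004: 2004-11-29.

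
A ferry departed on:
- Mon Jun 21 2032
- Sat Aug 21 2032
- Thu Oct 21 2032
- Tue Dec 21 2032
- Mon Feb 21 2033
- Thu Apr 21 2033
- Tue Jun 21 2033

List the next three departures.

The day-of-month is always 21 (61, 61, 61, 62, 59, 61 days between events).
So this recurs on the 21st of every 2 months.
August 2033: Sun Aug 21 2033.
October 2033: Fri Oct 21 2033.
December 2033: Wed Dec 21 2033.

Sun Aug 21 2033, Fri Oct 21 2033, Wed Dec 21 2033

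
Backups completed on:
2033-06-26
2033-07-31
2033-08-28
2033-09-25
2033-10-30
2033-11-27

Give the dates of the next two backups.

2033-12-25, 2034-01-29

These are Sundays with 35, 28, 28, 35, 28-day gaps.
Each is the final Sunday of its month — 2033-07-31 is past the 28th, so '4th Sunday' doesn't fit.
Last Sunday of December 2033: 2033-12-25.
Last Sunday of January 2034: 2034-01-29.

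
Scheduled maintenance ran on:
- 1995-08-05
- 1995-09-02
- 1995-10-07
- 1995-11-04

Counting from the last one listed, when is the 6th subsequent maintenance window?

1996-05-04

All dates are Saturdays, 28, 35, 28 days apart.
Specifically, the 1st Saturday of each month.
1st Saturday of December 1995: 1995-12-02.
January 1996 — 1st Saturday is 1996-01-06.
1st Saturday of February 1996: 1996-02-03.
March 1996 — 1st Saturday is 1996-03-02.
1st Saturday of April 1996: 1996-04-06.
1st Saturday of May 1996: 1996-05-04.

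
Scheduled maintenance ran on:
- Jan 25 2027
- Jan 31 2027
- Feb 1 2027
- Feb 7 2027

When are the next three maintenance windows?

Feb 8 2027, Feb 14 2027, Feb 15 2027

Gaps: 6, 1, 6 days — not constant, but cyclic with period 2.
The events fall on every Monday and Sunday.
The following Monday is Feb 8 2027.
The following Sunday is Feb 14 2027.
Next Monday: Feb 15 2027.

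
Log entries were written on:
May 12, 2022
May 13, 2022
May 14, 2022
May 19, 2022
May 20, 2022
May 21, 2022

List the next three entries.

The gap pattern 1, 1, 5, 1, 1 repeats every 3 events.
These are the Thursdays, Fridays and Saturdays of each week.
Next Thursday: May 26, 2022.
The following Friday is May 27, 2022.
The following Saturday is May 28, 2022.

May 26, 2022; May 27, 2022; May 28, 2022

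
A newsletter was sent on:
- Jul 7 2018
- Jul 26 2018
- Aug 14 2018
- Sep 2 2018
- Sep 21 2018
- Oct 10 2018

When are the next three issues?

Oct 29 2018, Nov 17 2018, Dec 6 2018

Gaps between consecutive events: 19, 19, 19, 19, 19 days — a constant 19-day interval.
Oct 10 2018 + 19 days = Oct 29 2018.
Oct 29 2018 + 19 days = Nov 17 2018.
Nov 17 2018 + 19 days = Dec 6 2018.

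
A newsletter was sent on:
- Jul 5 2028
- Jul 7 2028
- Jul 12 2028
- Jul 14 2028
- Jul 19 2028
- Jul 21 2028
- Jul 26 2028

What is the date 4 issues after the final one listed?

Aug 9 2028

The gap pattern 2, 5, 2, 5, 2, 5 repeats every 2 events.
These are the Wednesdays and Fridays of each week.
The following Friday is Jul 28 2028.
Next Wednesday: Aug 2 2028.
Next Friday: Aug 4 2028.
The following Wednesday is Aug 9 2028.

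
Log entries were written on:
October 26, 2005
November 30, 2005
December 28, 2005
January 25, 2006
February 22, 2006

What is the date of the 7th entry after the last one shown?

September 27, 2006

These are Wednesdays with 35, 28, 28, 28-day gaps.
Each is the final Wednesday of its month — November 30, 2005 is past the 28th, so '4th Wednesday' doesn't fit.
Last Wednesday of March 2006: March 29, 2006.
Last Wednesday of April 2006: April 26, 2006.
May 2006 ends with Wednesday May 31, 2006.
Last Wednesday of June 2006: June 28, 2006.
Last Wednesday of July 2006: July 26, 2006.
August 2006 ends with Wednesday August 30, 2006.
Last Wednesday of September 2006: September 27, 2006.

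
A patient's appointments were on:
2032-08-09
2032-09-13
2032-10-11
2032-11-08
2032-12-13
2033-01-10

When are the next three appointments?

All dates are Mondays, 35, 28, 28, 35, 28 days apart.
Specifically, the 2nd Monday of each month.
2nd Monday of February 2033: 2033-02-14.
2nd Monday of March 2033: 2033-03-14.
2nd Monday of April 2033: 2033-04-11.

2033-02-14, 2033-03-14, 2033-04-11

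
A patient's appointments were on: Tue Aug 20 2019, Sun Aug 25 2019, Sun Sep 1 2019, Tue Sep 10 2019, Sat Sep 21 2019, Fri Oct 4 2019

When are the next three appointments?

Sat Oct 19 2019, Tue Nov 5 2019, Sun Nov 24 2019

Gaps: 5, 7, 9, 11, 13 days — each gap is 2 larger than the previous one.
Next gap: 15 days. Fri Oct 4 2019 + 15 days = Sat Oct 19 2019.
Next gap: 17 days. Sat Oct 19 2019 + 17 days = Tue Nov 5 2019.
Next gap: 19 days. Tue Nov 5 2019 + 19 days = Sun Nov 24 2019.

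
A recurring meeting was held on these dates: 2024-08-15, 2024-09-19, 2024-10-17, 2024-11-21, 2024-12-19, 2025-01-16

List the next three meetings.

2025-02-20, 2025-03-20, 2025-04-17

Gaps: 35, 28, 35, 28, 28 days — a mix of 28 and 35. Every date is a Thursday.
Each is the 3rd Thursday of its month.
3rd Thursday of February 2025: 2025-02-20.
3rd Thursday of March 2025: 2025-03-20.
April 2025 — 3rd Thursday is 2025-04-17.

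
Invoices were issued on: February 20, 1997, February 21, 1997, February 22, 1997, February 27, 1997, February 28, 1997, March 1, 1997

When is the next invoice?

Gaps: 1, 1, 5, 1, 1 days — not constant, but cyclic with period 3.
The events fall on every Thursday, Friday and Saturday.
The following Thursday is March 6, 1997.

March 6, 1997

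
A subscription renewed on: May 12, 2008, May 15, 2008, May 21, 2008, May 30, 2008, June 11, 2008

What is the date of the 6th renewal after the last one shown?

October 24, 2008

Gaps: 3, 6, 9, 12 days — each gap is 3 larger than the previous one.
Next gap: 15 days. June 11, 2008 + 15 days = June 26, 2008.
Next gap: 18 days. June 26, 2008 + 18 days = July 14, 2008.
Next gap: 21 days. July 14, 2008 + 21 days = August 4, 2008.
Next gap: 24 days. August 4, 2008 + 24 days = August 28, 2008.
Next gap: 27 days. August 28, 2008 + 27 days = September 24, 2008.
Next gap: 30 days. September 24, 2008 + 30 days = October 24, 2008.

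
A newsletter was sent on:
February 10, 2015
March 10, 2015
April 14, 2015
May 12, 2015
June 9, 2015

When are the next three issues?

These are Tuesdays at 28- or 35-day spacing (28, 35, 28, 28).
The pattern: 2nd Tuesday of the month.
2nd Tuesday of July 2015: July 14, 2015.
2nd Tuesday of August 2015: August 11, 2015.
2nd Tuesday of September 2015: September 8, 2015.

July 14, 2015; August 11, 2015; September 8, 2015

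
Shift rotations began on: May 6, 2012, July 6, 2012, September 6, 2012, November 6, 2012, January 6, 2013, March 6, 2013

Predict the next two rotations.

The day-of-month is always 6 (61, 62, 61, 61, 59 days between events).
So this recurs on the 6th of every 2 months.
Next: May 2013 → May 6, 2013.
Next: July 2013 → July 6, 2013.

May 6, 2013; July 6, 2013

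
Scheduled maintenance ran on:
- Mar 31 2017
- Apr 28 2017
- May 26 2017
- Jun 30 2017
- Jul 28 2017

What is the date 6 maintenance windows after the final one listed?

Jan 26 2018

Every date is a Friday; gaps 28, 28, 35, 28 days.
Each is the last Friday of its month (at least one falls on the 29th or later, ruling out '4th Friday').
Last Friday of August 2017: Aug 25 2017.
Last Friday of September 2017: Sep 29 2017.
Last Friday of October 2017: Oct 27 2017.
November 2017 ends with Friday Nov 24 2017.
December 2017 ends with Friday Dec 29 2017.
January 2018 ends with Friday Jan 26 2018.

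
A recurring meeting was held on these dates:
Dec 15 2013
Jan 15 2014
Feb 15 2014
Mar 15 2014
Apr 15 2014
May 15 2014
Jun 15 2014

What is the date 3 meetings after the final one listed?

Sep 15 2014

The day-of-month is always 15 (31, 31, 28, 31, 30, 31 days between events).
So this recurs on the 15th of each month.
Next: July 2014 → Jul 15 2014.
August 2014: Aug 15 2014.
September 2014: Sep 15 2014.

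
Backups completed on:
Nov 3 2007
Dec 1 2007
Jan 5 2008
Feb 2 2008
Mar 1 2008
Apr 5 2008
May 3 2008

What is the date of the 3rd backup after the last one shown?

Aug 2 2008

These are Saturdays at 28- or 35-day spacing (28, 35, 28, 28, 35, 28).
The pattern: 1st Saturday of the month.
1st Saturday of June 2008: Jun 7 2008.
July 2008 — 1st Saturday is Jul 5 2008.
August 2008 — 1st Saturday is Aug 2 2008.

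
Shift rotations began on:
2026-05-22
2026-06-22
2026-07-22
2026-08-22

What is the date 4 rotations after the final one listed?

2026-12-22

The day-of-month is always 22 (31, 30, 31 days between events).
So this recurs on the 22nd of each month.
September 2026: 2026-09-22.
Next: October 2026 → 2026-10-22.
Next: November 2026 → 2026-11-22.
December 2026: 2026-12-22.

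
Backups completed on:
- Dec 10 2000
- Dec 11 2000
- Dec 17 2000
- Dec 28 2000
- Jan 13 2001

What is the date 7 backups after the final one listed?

Sep 22 2001

Intervals are 1, 6, 11, 16 days — an arithmetic progression with common difference 5.
Next gap: 21 days. Jan 13 2001 + 21 days = Feb 3 2001.
Next gap: 26 days. Feb 3 2001 + 26 days = Mar 1 2001.
Next gap: 31 days. Mar 1 2001 + 31 days = Apr 1 2001.
Next gap: 36 days. Apr 1 2001 + 36 days = May 7 2001.
Next gap: 41 days. May 7 2001 + 41 days = Jun 17 2001.
Next gap: 46 days. Jun 17 2001 + 46 days = Aug 2 2001.
Next gap: 51 days. Aug 2 2001 + 51 days = Sep 22 2001.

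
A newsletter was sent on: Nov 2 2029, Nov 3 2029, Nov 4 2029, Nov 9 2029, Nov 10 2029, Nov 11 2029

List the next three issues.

Nov 16 2029, Nov 17 2029, Nov 18 2029

The gap pattern 1, 1, 5, 1, 1 repeats every 3 events.
These are the Fridays, Saturdays and Sundays of each week.
The following Friday is Nov 16 2029.
Next Saturday: Nov 17 2029.
Next Sunday: Nov 18 2029.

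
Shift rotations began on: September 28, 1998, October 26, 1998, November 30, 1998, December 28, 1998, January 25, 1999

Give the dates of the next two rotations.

Every date is a Monday; gaps 28, 35, 28, 28 days.
Each is the last Monday of its month (at least one falls on the 29th or later, ruling out '4th Monday').
February 1999 ends with Monday February 22, 1999.
March 1999 ends with Monday March 29, 1999.

February 22, 1999; March 29, 1999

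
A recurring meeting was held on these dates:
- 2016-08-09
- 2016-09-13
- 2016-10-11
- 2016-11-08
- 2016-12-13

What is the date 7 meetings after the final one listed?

All dates are Tuesdays, 35, 28, 28, 35 days apart.
Specifically, the 2nd Tuesday of each month.
January 2017 — 2nd Tuesday is 2017-01-10.
February 2017 — 2nd Tuesday is 2017-02-14.
2nd Tuesday of March 2017: 2017-03-14.
April 2017 — 2nd Tuesday is 2017-04-11.
2nd Tuesday of May 2017: 2017-05-09.
2nd Tuesday of June 2017: 2017-06-13.
July 2017 — 2nd Tuesday is 2017-07-11.

2017-07-11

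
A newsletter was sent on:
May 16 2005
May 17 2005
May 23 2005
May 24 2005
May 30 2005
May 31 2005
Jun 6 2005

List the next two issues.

The gap pattern 1, 6, 1, 6, 1, 6 repeats every 2 events.
These are the Mondays and Tuesdays of each week.
The following Tuesday is Jun 7 2005.
The following Monday is Jun 13 2005.

Jun 7 2005, Jun 13 2005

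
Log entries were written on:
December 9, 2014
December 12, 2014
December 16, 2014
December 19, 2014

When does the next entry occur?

Every event lands on a Tuesday or Friday (gaps cycle 3, 4, 3).
So the schedule is: every Tuesday and Friday.
Next Tuesday: December 23, 2014.

December 23, 2014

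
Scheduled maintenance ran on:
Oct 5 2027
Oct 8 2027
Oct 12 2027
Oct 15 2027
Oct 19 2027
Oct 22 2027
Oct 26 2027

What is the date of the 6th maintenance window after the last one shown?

Nov 16 2027

Every event lands on a Tuesday or Friday (gaps cycle 3, 4, 3, 4, 3, 4).
So the schedule is: every Tuesday and Friday.
The following Friday is Oct 29 2027.
Next Tuesday: Nov 2 2027.
Next Friday: Nov 5 2027.
Next Tuesday: Nov 9 2027.
Next Friday: Nov 12 2027.
The following Tuesday is Nov 16 2027.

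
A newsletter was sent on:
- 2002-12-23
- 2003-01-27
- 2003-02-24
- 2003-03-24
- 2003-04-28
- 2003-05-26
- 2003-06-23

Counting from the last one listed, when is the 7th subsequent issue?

All dates are Mondays, 35, 28, 28, 35, 28, 28 days apart.
Specifically, the 4th Monday of each month.
July 2003 — 4th Monday is 2003-07-28.
4th Monday of August 2003: 2003-08-25.
September 2003 — 4th Monday is 2003-09-22.
October 2003 — 4th Monday is 2003-10-27.
November 2003 — 4th Monday is 2003-11-24.
4th Monday of December 2003: 2003-12-22.
January 2004 — 4th Monday is 2004-01-26.

2004-01-26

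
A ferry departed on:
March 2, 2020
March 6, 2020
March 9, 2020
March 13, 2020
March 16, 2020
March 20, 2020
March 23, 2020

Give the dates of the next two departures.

March 27, 2020; March 30, 2020

The gap pattern 4, 3, 4, 3, 4, 3 repeats every 2 events.
These are the Mondays and Fridays of each week.
The following Friday is March 27, 2020.
Next Monday: March 30, 2020.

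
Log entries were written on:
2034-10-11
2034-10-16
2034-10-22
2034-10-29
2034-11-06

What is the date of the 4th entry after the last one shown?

2034-12-18

Gaps: 5, 6, 7, 8 days — each gap is 1 larger than the previous one.
Next gap: 9 days. 2034-11-06 + 9 days = 2034-11-15.
Next gap: 10 days. 2034-11-15 + 10 days = 2034-11-25.
Next gap: 11 days. 2034-11-25 + 11 days = 2034-12-06.
Next gap: 12 days. 2034-12-06 + 12 days = 2034-12-18.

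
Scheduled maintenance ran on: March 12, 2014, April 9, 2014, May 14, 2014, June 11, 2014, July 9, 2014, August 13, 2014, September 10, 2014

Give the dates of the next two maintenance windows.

October 8, 2014; November 12, 2014

Gaps: 28, 35, 28, 28, 35, 28 days — a mix of 28 and 35. Every date is a Wednesday.
Each is the 2nd Wednesday of its month.
October 2014 — 2nd Wednesday is October 8, 2014.
2nd Wednesday of November 2014: November 12, 2014.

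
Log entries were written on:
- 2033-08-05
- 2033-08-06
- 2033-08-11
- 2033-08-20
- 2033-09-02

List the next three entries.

2033-09-19, 2033-10-10, 2033-11-04

The spacing grows by 4 each time: 1, 5, 9, 13 days.
Next gap: 17 days. 2033-09-02 + 17 days = 2033-09-19.
Next gap: 21 days. 2033-09-19 + 21 days = 2033-10-10.
Next gap: 25 days. 2033-10-10 + 25 days = 2033-11-04.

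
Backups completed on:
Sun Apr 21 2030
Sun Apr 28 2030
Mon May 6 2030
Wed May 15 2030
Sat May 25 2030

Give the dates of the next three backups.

The spacing grows by 1 each time: 7, 8, 9, 10 days.
Next gap: 11 days. Sat May 25 2030 + 11 days = Wed Jun 5 2030.
Next gap: 12 days. Wed Jun 5 2030 + 12 days = Mon Jun 17 2030.
Next gap: 13 days. Mon Jun 17 2030 + 13 days = Sun Jun 30 2030.

Wed Jun 5 2030, Mon Jun 17 2030, Sun Jun 30 2030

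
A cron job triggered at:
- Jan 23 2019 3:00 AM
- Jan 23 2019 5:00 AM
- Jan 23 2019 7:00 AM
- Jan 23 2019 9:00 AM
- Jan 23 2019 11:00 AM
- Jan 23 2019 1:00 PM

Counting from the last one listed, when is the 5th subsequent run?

Spacing: 2, 2, 2, 2, 2 h — constant 2 h.
Jan 23 2019 1:00 PM + 2 h = Jan 23 2019 3:00 PM.
Jan 23 2019 3:00 PM + 2 h = Jan 23 2019 5:00 PM.
Jan 23 2019 5:00 PM + 2 h = Jan 23 2019 7:00 PM.
Jan 23 2019 7:00 PM + 2 h = Jan 23 2019 9:00 PM.
Jan 23 2019 9:00 PM + 2 h = Jan 23 2019 11:00 PM.

Jan 23 2019 11:00 PM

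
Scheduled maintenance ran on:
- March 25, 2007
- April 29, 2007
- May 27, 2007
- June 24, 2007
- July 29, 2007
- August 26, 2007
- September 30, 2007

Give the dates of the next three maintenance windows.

All Sundays; the gaps (35, 28, 28, 35, 28, 35) vary with month length.
This is the last Sunday of each month.
Last Sunday of October 2007: October 28, 2007.
Last Sunday of November 2007: November 25, 2007.
December 2007 ends with Sunday December 30, 2007.

October 28, 2007; November 25, 2007; December 30, 2007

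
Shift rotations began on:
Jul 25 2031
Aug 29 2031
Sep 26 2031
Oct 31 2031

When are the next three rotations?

Every date is a Friday; gaps 35, 28, 35 days.
Each is the last Friday of its month (at least one falls on the 29th or later, ruling out '4th Friday').
Last Friday of November 2031: Nov 28 2031.
Last Friday of December 2031: Dec 26 2031.
January 2032 ends with Friday Jan 30 2032.

Nov 28 2031, Dec 26 2031, Jan 30 2032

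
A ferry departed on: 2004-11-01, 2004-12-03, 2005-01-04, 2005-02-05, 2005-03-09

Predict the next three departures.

2005-04-10, 2005-05-12, 2005-06-13

Gaps between consecutive events: 32, 32, 32, 32 days — a constant 32-day interval.
2005-03-09 + 32 days = 2005-04-10.
2005-04-10 + 32 days = 2005-05-12.
2005-05-12 + 32 days = 2005-06-13.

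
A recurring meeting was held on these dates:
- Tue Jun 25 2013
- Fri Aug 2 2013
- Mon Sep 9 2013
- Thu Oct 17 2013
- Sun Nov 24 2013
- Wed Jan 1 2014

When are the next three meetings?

Sat Feb 8 2014, Tue Mar 18 2014, Fri Apr 25 2014

The spacing is 38, 38, 38, 38, 38 days — always 38 days.
Wed Jan 1 2014 + 38 days = Sat Feb 8 2014.
Sat Feb 8 2014 + 38 days = Tue Mar 18 2014.
Tue Mar 18 2014 + 38 days = Fri Apr 25 2014.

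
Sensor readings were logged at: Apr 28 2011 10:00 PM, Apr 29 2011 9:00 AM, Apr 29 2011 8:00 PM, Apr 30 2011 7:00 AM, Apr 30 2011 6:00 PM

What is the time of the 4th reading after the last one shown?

Gaps: 11, 11, 11, 11 hours — each event is 11 hours after the previous one.
Apr 30 2011 6:00 PM + 11 h = May 1 2011 5:00 AM.
May 1 2011 5:00 AM + 11 h = May 1 2011 4:00 PM.
May 1 2011 4:00 PM + 11 h = May 2 2011 3:00 AM.
May 2 2011 3:00 AM + 11 h = May 2 2011 2:00 PM.

May 2 2011 2:00 PM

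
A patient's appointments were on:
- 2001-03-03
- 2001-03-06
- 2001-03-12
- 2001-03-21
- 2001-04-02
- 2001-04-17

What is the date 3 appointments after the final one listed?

Intervals are 3, 6, 9, 12, 15 days — an arithmetic progression with common difference 3.
Next gap: 18 days. 2001-04-17 + 18 days = 2001-05-05.
Next gap: 21 days. 2001-05-05 + 21 days = 2001-05-26.
Next gap: 24 days. 2001-05-26 + 24 days = 2001-06-19.

2001-06-19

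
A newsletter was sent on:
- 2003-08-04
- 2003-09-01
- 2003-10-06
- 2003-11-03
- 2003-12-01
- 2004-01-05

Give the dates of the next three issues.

Gaps: 28, 35, 28, 28, 35 days — a mix of 28 and 35. Every date is a Monday.
Each is the 1st Monday of its month.
February 2004 — 1st Monday is 2004-02-02.
March 2004 — 1st Monday is 2004-03-01.
1st Monday of April 2004: 2004-04-05.

2004-02-02, 2004-03-01, 2004-04-05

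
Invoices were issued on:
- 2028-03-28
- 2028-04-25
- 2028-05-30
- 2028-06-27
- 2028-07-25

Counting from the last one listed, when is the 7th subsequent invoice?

2029-02-27

All Tuesdays; the gaps (28, 35, 28, 28) vary with month length.
This is the last Tuesday of each month.
August 2028 ends with Tuesday 2028-08-29.
Last Tuesday of September 2028: 2028-09-26.
October 2028 ends with Tuesday 2028-10-31.
November 2028 ends with Tuesday 2028-11-28.
December 2028 ends with Tuesday 2028-12-26.
Last Tuesday of January 2029: 2029-01-30.
February 2029 ends with Tuesday 2029-02-27.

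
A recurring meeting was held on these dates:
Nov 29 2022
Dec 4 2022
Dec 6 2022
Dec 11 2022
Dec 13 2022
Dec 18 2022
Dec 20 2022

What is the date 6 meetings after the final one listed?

Jan 10 2023

Every event lands on a Tuesday or Sunday (gaps cycle 5, 2, 5, 2, 5, 2).
So the schedule is: every Tuesday and Sunday.
The following Sunday is Dec 25 2022.
Next Tuesday: Dec 27 2022.
The following Sunday is Jan 1 2023.
The following Tuesday is Jan 3 2023.
The following Sunday is Jan 8 2023.
Next Tuesday: Jan 10 2023.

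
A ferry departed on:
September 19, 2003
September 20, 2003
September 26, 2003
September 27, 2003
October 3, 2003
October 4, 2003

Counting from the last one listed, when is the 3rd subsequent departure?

October 17, 2003

The gap pattern 1, 6, 1, 6, 1 repeats every 2 events.
These are the Fridays and Saturdays of each week.
The following Friday is October 10, 2003.
Next Saturday: October 11, 2003.
The following Friday is October 17, 2003.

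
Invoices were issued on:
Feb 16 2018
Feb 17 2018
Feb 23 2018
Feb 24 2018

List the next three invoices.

Gaps: 1, 6, 1 days — not constant, but cyclic with period 2.
The events fall on every Friday and Saturday.
Next Friday: Mar 2 2018.
The following Saturday is Mar 3 2018.
Next Friday: Mar 9 2018.

Mar 2 2018, Mar 3 2018, Mar 9 2018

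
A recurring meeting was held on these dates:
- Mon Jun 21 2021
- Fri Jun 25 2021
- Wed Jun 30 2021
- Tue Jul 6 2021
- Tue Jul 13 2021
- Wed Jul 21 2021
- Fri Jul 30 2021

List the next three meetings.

The spacing grows by 1 each time: 4, 5, 6, 7, 8, 9 days.
Next gap: 10 days. Fri Jul 30 2021 + 10 days = Mon Aug 9 2021.
Next gap: 11 days. Mon Aug 9 2021 + 11 days = Fri Aug 20 2021.
Next gap: 12 days. Fri Aug 20 2021 + 12 days = Wed Sep 1 2021.

Mon Aug 9 2021, Fri Aug 20 2021, Wed Sep 1 2021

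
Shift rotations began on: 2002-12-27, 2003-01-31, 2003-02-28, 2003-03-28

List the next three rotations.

2003-04-25, 2003-05-30, 2003-06-27

Every date is a Friday; gaps 35, 28, 28 days.
Each is the last Friday of its month (at least one falls on the 29th or later, ruling out '4th Friday').
April 2003 ends with Friday 2003-04-25.
Last Friday of May 2003: 2003-05-30.
June 2003 ends with Friday 2003-06-27.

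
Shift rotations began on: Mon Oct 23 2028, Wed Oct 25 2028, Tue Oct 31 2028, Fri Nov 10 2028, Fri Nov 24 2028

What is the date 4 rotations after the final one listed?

The spacing grows by 4 each time: 2, 6, 10, 14 days.
Next gap: 18 days. Fri Nov 24 2028 + 18 days = Tue Dec 12 2028.
Next gap: 22 days. Tue Dec 12 2028 + 22 days = Wed Jan 3 2029.
Next gap: 26 days. Wed Jan 3 2029 + 26 days = Mon Jan 29 2029.
Next gap: 30 days. Mon Jan 29 2029 + 30 days = Wed Feb 28 2029.

Wed Feb 28 2029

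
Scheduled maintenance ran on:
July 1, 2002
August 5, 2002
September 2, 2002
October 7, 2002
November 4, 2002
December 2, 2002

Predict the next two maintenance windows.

January 6, 2003; February 3, 2003

These are Mondays at 28- or 35-day spacing (35, 28, 35, 28, 28).
The pattern: 1st Monday of the month.
1st Monday of January 2003: January 6, 2003.
February 2003 — 1st Monday is February 3, 2003.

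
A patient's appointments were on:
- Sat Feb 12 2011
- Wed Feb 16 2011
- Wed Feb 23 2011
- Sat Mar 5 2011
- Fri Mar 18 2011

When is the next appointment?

Sun Apr 3 2011

Gaps: 4, 7, 10, 13 days — each gap is 3 larger than the previous one.
Next gap: 16 days. Fri Mar 18 2011 + 16 days = Sun Apr 3 2011.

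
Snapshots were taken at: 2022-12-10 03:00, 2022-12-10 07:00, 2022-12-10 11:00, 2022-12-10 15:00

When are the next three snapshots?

2022-12-10 19:00, 2022-12-10 23:00, 2022-12-11 03:00

Spacing: 4, 4, 4 h — constant 4 h.
2022-12-10 15:00 + 4 h = 2022-12-10 19:00.
2022-12-10 19:00 + 4 h = 2022-12-10 23:00.
2022-12-10 23:00 + 4 h = 2022-12-11 03:00.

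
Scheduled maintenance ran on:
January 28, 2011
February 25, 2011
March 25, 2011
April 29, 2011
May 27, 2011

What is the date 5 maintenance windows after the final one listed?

October 28, 2011

These are Fridays with 28, 28, 35, 28-day gaps.
Each is the final Friday of its month — April 29, 2011 is past the 28th, so '4th Friday' doesn't fit.
Last Friday of June 2011: June 24, 2011.
Last Friday of July 2011: July 29, 2011.
Last Friday of August 2011: August 26, 2011.
Last Friday of September 2011: September 30, 2011.
Last Friday of October 2011: October 28, 2011.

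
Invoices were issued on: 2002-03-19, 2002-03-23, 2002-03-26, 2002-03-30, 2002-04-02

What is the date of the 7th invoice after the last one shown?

2002-04-27

Every event lands on a Tuesday or Saturday (gaps cycle 4, 3, 4, 3).
So the schedule is: every Tuesday and Saturday.
The following Saturday is 2002-04-06.
The following Tuesday is 2002-04-09.
The following Saturday is 2002-04-13.
Next Tuesday: 2002-04-16.
Next Saturday: 2002-04-20.
The following Tuesday is 2002-04-23.
The following Saturday is 2002-04-27.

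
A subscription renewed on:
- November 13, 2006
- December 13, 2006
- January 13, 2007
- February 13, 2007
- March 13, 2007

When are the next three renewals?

The day-of-month is always 13 (30, 31, 31, 28 days between events).
So this recurs on the 13th of each month.
Next: April 2007 → April 13, 2007.
May 2007: May 13, 2007.
Next: June 2007 → June 13, 2007.

April 13, 2007; May 13, 2007; June 13, 2007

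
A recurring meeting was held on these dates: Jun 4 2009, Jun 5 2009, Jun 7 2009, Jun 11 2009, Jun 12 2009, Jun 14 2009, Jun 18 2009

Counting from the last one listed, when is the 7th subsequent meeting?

The gap pattern 1, 2, 4, 1, 2, 4 repeats every 3 events.
These are the Thursdays, Fridays and Sundays of each week.
Next Friday: Jun 19 2009.
The following Sunday is Jun 21 2009.
Next Thursday: Jun 25 2009.
The following Friday is Jun 26 2009.
Next Sunday: Jun 28 2009.
The following Thursday is Jul 2 2009.
Next Friday: Jul 3 2009.

Jul 3 2009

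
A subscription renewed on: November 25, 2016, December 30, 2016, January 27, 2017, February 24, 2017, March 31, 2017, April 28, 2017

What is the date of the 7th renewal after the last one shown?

November 24, 2017

These are Fridays with 35, 28, 28, 35, 28-day gaps.
Each is the final Friday of its month — December 30, 2016 is past the 28th, so '4th Friday' doesn't fit.
May 2017 ends with Friday May 26, 2017.
Last Friday of June 2017: June 30, 2017.
July 2017 ends with Friday July 28, 2017.
Last Friday of August 2017: August 25, 2017.
Last Friday of September 2017: September 29, 2017.
Last Friday of October 2017: October 27, 2017.
November 2017 ends with Friday November 24, 2017.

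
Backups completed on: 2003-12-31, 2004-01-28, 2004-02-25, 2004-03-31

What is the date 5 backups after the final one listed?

These are Wednesdays with 28, 28, 35-day gaps.
Each is the final Wednesday of its month — 2003-12-31 is past the 28th, so '4th Wednesday' doesn't fit.
Last Wednesday of April 2004: 2004-04-28.
May 2004 ends with Wednesday 2004-05-26.
Last Wednesday of June 2004: 2004-06-30.
July 2004 ends with Wednesday 2004-07-28.
August 2004 ends with Wednesday 2004-08-25.

2004-08-25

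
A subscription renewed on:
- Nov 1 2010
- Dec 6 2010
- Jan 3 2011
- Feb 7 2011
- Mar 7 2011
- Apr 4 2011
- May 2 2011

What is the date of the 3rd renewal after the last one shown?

Gaps: 35, 28, 35, 28, 28, 28 days — a mix of 28 and 35. Every date is a Monday.
Each is the 1st Monday of its month.
1st Monday of June 2011: Jun 6 2011.
1st Monday of July 2011: Jul 4 2011.
August 2011 — 1st Monday is Aug 1 2011.

Aug 1 2011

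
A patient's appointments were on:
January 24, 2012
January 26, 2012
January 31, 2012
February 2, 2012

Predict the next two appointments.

February 7, 2012; February 9, 2012

Gaps: 2, 5, 2 days — not constant, but cyclic with period 2.
The events fall on every Tuesday and Thursday.
The following Tuesday is February 7, 2012.
The following Thursday is February 9, 2012.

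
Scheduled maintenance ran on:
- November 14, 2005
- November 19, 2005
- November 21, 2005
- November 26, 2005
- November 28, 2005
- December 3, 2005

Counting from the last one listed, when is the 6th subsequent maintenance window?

The gap pattern 5, 2, 5, 2, 5 repeats every 2 events.
These are the Mondays and Saturdays of each week.
Next Monday: December 5, 2005.
The following Saturday is December 10, 2005.
Next Monday: December 12, 2005.
Next Saturday: December 17, 2005.
Next Monday: December 19, 2005.
The following Saturday is December 24, 2005.

December 24, 2005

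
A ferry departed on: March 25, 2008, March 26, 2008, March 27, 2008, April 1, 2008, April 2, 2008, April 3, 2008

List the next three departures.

April 8, 2008; April 9, 2008; April 10, 2008

Every event lands on a Tuesday or Wednesday or Thursday (gaps cycle 1, 1, 5, 1, 1).
So the schedule is: every Tuesday, Wednesday and Thursday.
The following Tuesday is April 8, 2008.
The following Wednesday is April 9, 2008.
Next Thursday: April 10, 2008.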